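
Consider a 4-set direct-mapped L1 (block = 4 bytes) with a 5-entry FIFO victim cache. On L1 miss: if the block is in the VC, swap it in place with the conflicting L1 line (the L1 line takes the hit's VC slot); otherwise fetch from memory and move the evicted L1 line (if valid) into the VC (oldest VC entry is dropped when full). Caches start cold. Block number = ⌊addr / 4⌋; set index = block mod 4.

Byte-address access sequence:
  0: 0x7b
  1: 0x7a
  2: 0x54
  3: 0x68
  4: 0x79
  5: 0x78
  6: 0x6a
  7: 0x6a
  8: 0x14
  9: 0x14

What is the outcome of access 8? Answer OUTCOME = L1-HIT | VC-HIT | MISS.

#0 0x7b→b30/s2 MISS; vc=[]
#1 0x7a→b30/s2 L1-HIT; vc=[]
#2 0x54→b21/s1 MISS; vc=[]
#3 0x68→b26/s2 MISS; vc=[30]
#4 0x79→b30/s2 VC-HIT; vc=[26]
#5 0x78→b30/s2 L1-HIT; vc=[26]
#6 0x6a→b26/s2 VC-HIT; vc=[30]
#7 0x6a→b26/s2 L1-HIT; vc=[30]
#8 0x14→b5/s1 MISS; vc=[30,21]
#9 0x14→b5/s1 L1-HIT; vc=[30,21]

OUTCOME = MISS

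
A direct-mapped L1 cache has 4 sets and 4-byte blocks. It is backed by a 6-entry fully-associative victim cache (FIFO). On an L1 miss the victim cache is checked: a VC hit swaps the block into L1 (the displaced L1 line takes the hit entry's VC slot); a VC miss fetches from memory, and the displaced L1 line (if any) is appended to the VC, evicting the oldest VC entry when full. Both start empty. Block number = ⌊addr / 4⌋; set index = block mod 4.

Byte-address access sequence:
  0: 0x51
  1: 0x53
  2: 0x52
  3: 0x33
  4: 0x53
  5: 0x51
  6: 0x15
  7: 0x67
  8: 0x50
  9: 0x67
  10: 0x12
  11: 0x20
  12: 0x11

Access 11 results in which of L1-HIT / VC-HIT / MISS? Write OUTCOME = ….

#0 0x51→b20/s0 MISS; vc=[]
#1 0x53→b20/s0 L1-HIT; vc=[]
#2 0x52→b20/s0 L1-HIT; vc=[]
#3 0x33→b12/s0 MISS; vc=[20]
#4 0x53→b20/s0 VC-HIT; vc=[12]
#5 0x51→b20/s0 L1-HIT; vc=[12]
#6 0x15→b5/s1 MISS; vc=[12]
#7 0x67→b25/s1 MISS; vc=[12,5]
#8 0x50→b20/s0 L1-HIT; vc=[12,5]
#9 0x67→b25/s1 L1-HIT; vc=[12,5]
#10 0x12→b4/s0 MISS; vc=[12,5,20]
#11 0x20→b8/s0 MISS; vc=[12,5,20,4]
#12 0x11→b4/s0 VC-HIT; vc=[12,5,20,8]

OUTCOME = MISS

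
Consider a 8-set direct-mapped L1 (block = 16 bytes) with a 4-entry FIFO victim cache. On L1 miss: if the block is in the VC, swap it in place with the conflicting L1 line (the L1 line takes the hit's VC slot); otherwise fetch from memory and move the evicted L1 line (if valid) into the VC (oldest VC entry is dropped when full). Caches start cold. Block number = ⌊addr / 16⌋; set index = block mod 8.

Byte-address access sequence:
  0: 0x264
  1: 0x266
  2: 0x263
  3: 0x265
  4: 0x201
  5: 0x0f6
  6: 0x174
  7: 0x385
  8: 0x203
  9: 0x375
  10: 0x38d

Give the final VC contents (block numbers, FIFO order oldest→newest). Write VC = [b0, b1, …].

0: 0x264 (blk 38, set 6) → MISS  vc=[]
1: 0x266 (blk 38, set 6) → L1-HIT  vc=[]
2: 0x263 (blk 38, set 6) → L1-HIT  vc=[]
3: 0x265 (blk 38, set 6) → L1-HIT  vc=[]
4: 0x201 (blk 32, set 0) → MISS  vc=[]
5: 0xf6 (blk 15, set 7) → MISS  vc=[]
6: 0x174 (blk 23, set 7) → MISS  vc=[15]
7: 0x385 (blk 56, set 0) → MISS  vc=[15, 32]
8: 0x203 (blk 32, set 0) → VC-HIT  vc=[15, 56]
9: 0x375 (blk 55, set 7) → MISS  vc=[15, 56, 23]
10: 0x38d (blk 56, set 0) → VC-HIT  vc=[15, 32, 23]

VC = [15, 32, 23]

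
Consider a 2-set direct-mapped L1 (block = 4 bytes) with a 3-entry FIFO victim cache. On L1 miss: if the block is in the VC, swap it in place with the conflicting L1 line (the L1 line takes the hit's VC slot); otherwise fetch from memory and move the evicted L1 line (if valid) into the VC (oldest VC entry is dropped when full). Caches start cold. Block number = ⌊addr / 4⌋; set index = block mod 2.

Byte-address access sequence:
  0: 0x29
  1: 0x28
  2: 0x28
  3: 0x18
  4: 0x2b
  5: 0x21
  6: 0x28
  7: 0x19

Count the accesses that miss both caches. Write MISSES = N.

#0 0x29→b10/s0 MISS; vc=[]
#1 0x28→b10/s0 L1-HIT; vc=[]
#2 0x28→b10/s0 L1-HIT; vc=[]
#3 0x18→b6/s0 MISS; vc=[10]
#4 0x2b→b10/s0 VC-HIT; vc=[6]
#5 0x21→b8/s0 MISS; vc=[6,10]
#6 0x28→b10/s0 VC-HIT; vc=[6,8]
#7 0x19→b6/s0 VC-HIT; vc=[10,8]

MISSES = 3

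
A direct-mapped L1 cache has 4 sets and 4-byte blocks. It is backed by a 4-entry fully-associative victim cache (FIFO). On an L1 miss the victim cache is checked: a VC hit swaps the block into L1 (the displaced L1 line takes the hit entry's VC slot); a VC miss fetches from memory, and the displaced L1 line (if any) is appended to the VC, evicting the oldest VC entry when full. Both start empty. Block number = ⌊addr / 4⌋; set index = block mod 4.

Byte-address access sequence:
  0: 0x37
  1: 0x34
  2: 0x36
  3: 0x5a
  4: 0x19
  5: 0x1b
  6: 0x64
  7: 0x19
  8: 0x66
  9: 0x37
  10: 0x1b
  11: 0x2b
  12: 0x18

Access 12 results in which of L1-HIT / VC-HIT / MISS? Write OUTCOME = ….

#0 0x37→b13/s1 MISS; vc=[]
#1 0x34→b13/s1 L1-HIT; vc=[]
#2 0x36→b13/s1 L1-HIT; vc=[]
#3 0x5a→b22/s2 MISS; vc=[]
#4 0x19→b6/s2 MISS; vc=[22]
#5 0x1b→b6/s2 L1-HIT; vc=[22]
#6 0x64→b25/s1 MISS; vc=[22,13]
#7 0x19→b6/s2 L1-HIT; vc=[22,13]
#8 0x66→b25/s1 L1-HIT; vc=[22,13]
#9 0x37→b13/s1 VC-HIT; vc=[22,25]
#10 0x1b→b6/s2 L1-HIT; vc=[22,25]
#11 0x2b→b10/s2 MISS; vc=[22,25,6]
#12 0x18→b6/s2 VC-HIT; vc=[22,25,10]

OUTCOME = VC-HIT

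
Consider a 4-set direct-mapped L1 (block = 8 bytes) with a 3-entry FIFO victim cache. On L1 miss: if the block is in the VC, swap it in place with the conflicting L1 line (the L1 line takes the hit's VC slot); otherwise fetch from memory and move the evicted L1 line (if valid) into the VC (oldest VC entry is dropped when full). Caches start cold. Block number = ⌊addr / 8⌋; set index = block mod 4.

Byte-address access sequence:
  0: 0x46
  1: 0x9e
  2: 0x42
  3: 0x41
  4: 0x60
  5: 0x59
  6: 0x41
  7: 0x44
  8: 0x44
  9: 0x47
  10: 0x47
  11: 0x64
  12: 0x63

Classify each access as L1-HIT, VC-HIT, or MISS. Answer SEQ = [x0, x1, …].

#0 0x46→b8/s0 MISS; vc=[]
#1 0x9e→b19/s3 MISS; vc=[]
#2 0x42→b8/s0 L1-HIT; vc=[]
#3 0x41→b8/s0 L1-HIT; vc=[]
#4 0x60→b12/s0 MISS; vc=[8]
#5 0x59→b11/s3 MISS; vc=[8,19]
#6 0x41→b8/s0 VC-HIT; vc=[12,19]
#7 0x44→b8/s0 L1-HIT; vc=[12,19]
#8 0x44→b8/s0 L1-HIT; vc=[12,19]
#9 0x47→b8/s0 L1-HIT; vc=[12,19]
#10 0x47→b8/s0 L1-HIT; vc=[12,19]
#11 0x64→b12/s0 VC-HIT; vc=[8,19]
#12 0x63→b12/s0 L1-HIT; vc=[8,19]

SEQ = [MISS, MISS, L1-HIT, L1-HIT, MISS, MISS, VC-HIT, L1-HIT, L1-HIT, L1-HIT, L1-HIT, VC-HIT, L1-HIT]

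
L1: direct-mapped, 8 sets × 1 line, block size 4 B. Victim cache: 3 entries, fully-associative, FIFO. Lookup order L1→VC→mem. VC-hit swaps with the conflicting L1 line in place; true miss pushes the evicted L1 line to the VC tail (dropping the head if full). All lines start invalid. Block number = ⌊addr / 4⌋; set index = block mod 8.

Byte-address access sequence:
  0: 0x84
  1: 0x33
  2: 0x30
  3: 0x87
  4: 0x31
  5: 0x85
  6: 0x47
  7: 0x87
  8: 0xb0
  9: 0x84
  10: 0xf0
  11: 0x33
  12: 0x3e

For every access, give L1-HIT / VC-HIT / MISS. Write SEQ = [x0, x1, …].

0: 0x84 (blk 33, set 1) → MISS  vc=[]
1: 0x33 (blk 12, set 4) → MISS  vc=[]
2: 0x30 (blk 12, set 4) → L1-HIT  vc=[]
3: 0x87 (blk 33, set 1) → L1-HIT  vc=[]
4: 0x31 (blk 12, set 4) → L1-HIT  vc=[]
5: 0x85 (blk 33, set 1) → L1-HIT  vc=[]
6: 0x47 (blk 17, set 1) → MISS  vc=[33]
7: 0x87 (blk 33, set 1) → VC-HIT  vc=[17]
8: 0xb0 (blk 44, set 4) → MISS  vc=[17, 12]
9: 0x84 (blk 33, set 1) → L1-HIT  vc=[17, 12]
10: 0xf0 (blk 60, set 4) → MISS  vc=[17, 12, 44]
11: 0x33 (blk 12, set 4) → VC-HIT  vc=[17, 60, 44]
12: 0x3e (blk 15, set 7) → MISS  vc=[17, 60, 44]

SEQ = [MISS, MISS, L1-HIT, L1-HIT, L1-HIT, L1-HIT, MISS, VC-HIT, MISS, L1-HIT, MISS, VC-HIT, MISS]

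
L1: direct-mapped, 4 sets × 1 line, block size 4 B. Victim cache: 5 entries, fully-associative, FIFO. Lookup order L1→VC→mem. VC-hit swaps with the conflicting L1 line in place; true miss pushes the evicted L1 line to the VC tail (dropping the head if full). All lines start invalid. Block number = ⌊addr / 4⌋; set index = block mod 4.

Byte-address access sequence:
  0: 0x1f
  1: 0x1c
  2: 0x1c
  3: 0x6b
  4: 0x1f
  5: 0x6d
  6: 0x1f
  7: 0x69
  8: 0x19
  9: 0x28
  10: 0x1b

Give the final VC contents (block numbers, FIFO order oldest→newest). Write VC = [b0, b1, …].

VC = [27, 26, 10]

  [0] addr=0x1f blk=7 s=3: MISS | VC []
  [1] addr=0x1c blk=7 s=3: L1-HIT | VC []
  [2] addr=0x1c blk=7 s=3: L1-HIT | VC []
  [3] addr=0x6b blk=26 s=2: MISS | VC []
  [4] addr=0x1f blk=7 s=3: L1-HIT | VC []
  [5] addr=0x6d blk=27 s=3: MISS | VC [7]
  [6] addr=0x1f blk=7 s=3: VC-HIT | VC [27]
  [7] addr=0x69 blk=26 s=2: L1-HIT | VC [27]
  [8] addr=0x19 blk=6 s=2: MISS | VC [27, 26]
  [9] addr=0x28 blk=10 s=2: MISS | VC [27, 26, 6]
  [10] addr=0x1b blk=6 s=2: VC-HIT | VC [27, 26, 10]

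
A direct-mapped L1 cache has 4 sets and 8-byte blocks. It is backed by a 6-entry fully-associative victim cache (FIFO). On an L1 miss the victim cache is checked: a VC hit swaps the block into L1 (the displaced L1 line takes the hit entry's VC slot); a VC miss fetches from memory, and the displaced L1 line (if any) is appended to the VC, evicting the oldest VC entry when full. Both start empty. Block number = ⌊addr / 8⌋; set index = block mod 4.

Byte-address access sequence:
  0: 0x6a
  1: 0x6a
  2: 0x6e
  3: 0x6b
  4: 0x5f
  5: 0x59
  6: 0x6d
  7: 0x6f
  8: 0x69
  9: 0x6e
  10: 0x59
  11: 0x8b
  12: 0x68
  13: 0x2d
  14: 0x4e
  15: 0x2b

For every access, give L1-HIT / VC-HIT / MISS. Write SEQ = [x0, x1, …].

SEQ = [MISS, L1-HIT, L1-HIT, L1-HIT, MISS, L1-HIT, L1-HIT, L1-HIT, L1-HIT, L1-HIT, L1-HIT, MISS, VC-HIT, MISS, MISS, VC-HIT]

  [0] addr=0x6a blk=13 s=1: MISS | VC []
  [1] addr=0x6a blk=13 s=1: L1-HIT | VC []
  [2] addr=0x6e blk=13 s=1: L1-HIT | VC []
  [3] addr=0x6b blk=13 s=1: L1-HIT | VC []
  [4] addr=0x5f blk=11 s=3: MISS | VC []
  [5] addr=0x59 blk=11 s=3: L1-HIT | VC []
  [6] addr=0x6d blk=13 s=1: L1-HIT | VC []
  [7] addr=0x6f blk=13 s=1: L1-HIT | VC []
  [8] addr=0x69 blk=13 s=1: L1-HIT | VC []
  [9] addr=0x6e blk=13 s=1: L1-HIT | VC []
  [10] addr=0x59 blk=11 s=3: L1-HIT | VC []
  [11] addr=0x8b blk=17 s=1: MISS | VC [13]
  [12] addr=0x68 blk=13 s=1: VC-HIT | VC [17]
  [13] addr=0x2d blk=5 s=1: MISS | VC [17, 13]
  [14] addr=0x4e blk=9 s=1: MISS | VC [17, 13, 5]
  [15] addr=0x2b blk=5 s=1: VC-HIT | VC [17, 13, 9]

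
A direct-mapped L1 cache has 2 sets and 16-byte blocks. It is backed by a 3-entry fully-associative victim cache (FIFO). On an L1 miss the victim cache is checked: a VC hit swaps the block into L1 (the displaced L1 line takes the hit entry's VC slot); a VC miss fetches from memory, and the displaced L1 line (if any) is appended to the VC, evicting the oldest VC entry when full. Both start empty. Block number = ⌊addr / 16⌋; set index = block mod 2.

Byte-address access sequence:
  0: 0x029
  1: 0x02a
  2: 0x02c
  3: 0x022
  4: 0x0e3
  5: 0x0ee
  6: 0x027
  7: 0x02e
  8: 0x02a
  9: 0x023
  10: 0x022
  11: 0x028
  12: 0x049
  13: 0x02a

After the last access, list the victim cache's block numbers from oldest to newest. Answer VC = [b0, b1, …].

VC = [14, 4]

  [0] addr=0x29 blk=2 s=0: MISS | VC []
  [1] addr=0x2a blk=2 s=0: L1-HIT | VC []
  [2] addr=0x2c blk=2 s=0: L1-HIT | VC []
  [3] addr=0x22 blk=2 s=0: L1-HIT | VC []
  [4] addr=0xe3 blk=14 s=0: MISS | VC [2]
  [5] addr=0xee blk=14 s=0: L1-HIT | VC [2]
  [6] addr=0x27 blk=2 s=0: VC-HIT | VC [14]
  [7] addr=0x2e blk=2 s=0: L1-HIT | VC [14]
  [8] addr=0x2a blk=2 s=0: L1-HIT | VC [14]
  [9] addr=0x23 blk=2 s=0: L1-HIT | VC [14]
  [10] addr=0x22 blk=2 s=0: L1-HIT | VC [14]
  [11] addr=0x28 blk=2 s=0: L1-HIT | VC [14]
  [12] addr=0x49 blk=4 s=0: MISS | VC [14, 2]
  [13] addr=0x2a blk=2 s=0: VC-HIT | VC [14, 4]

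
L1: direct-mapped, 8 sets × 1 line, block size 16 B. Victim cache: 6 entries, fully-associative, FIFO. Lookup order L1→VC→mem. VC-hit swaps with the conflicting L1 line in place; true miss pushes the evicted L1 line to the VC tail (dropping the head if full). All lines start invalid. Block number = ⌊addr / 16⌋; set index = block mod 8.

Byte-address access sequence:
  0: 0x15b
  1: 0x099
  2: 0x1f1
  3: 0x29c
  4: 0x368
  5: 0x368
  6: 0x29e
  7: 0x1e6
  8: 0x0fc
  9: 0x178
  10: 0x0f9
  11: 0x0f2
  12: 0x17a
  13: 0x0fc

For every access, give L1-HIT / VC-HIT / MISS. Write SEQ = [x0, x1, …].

SEQ = [MISS, MISS, MISS, MISS, MISS, L1-HIT, L1-HIT, MISS, MISS, MISS, VC-HIT, L1-HIT, VC-HIT, VC-HIT]

#0 0x15b→b21/s5 MISS; vc=[]
#1 0x99→b9/s1 MISS; vc=[]
#2 0x1f1→b31/s7 MISS; vc=[]
#3 0x29c→b41/s1 MISS; vc=[9]
#4 0x368→b54/s6 MISS; vc=[9]
#5 0x368→b54/s6 L1-HIT; vc=[9]
#6 0x29e→b41/s1 L1-HIT; vc=[9]
#7 0x1e6→b30/s6 MISS; vc=[9,54]
#8 0xfc→b15/s7 MISS; vc=[9,54,31]
#9 0x178→b23/s7 MISS; vc=[9,54,31,15]
#10 0xf9→b15/s7 VC-HIT; vc=[9,54,31,23]
#11 0xf2→b15/s7 L1-HIT; vc=[9,54,31,23]
#12 0x17a→b23/s7 VC-HIT; vc=[9,54,31,15]
#13 0xfc→b15/s7 VC-HIT; vc=[9,54,31,23]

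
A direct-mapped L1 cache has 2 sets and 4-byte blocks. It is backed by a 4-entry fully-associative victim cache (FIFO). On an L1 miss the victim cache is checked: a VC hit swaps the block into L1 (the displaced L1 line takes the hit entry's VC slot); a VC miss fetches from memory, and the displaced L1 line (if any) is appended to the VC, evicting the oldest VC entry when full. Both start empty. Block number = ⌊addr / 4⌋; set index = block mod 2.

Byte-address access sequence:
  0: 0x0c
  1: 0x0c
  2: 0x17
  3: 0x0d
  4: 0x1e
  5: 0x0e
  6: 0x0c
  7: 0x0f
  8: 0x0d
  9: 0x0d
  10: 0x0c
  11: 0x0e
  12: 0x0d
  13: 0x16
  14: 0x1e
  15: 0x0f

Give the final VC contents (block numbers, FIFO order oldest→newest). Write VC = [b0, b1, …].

VC = [7, 5]

0: 0xc (blk 3, set 1) → MISS  vc=[]
1: 0xc (blk 3, set 1) → L1-HIT  vc=[]
2: 0x17 (blk 5, set 1) → MISS  vc=[3]
3: 0xd (blk 3, set 1) → VC-HIT  vc=[5]
4: 0x1e (blk 7, set 1) → MISS  vc=[5, 3]
5: 0xe (blk 3, set 1) → VC-HIT  vc=[5, 7]
6: 0xc (blk 3, set 1) → L1-HIT  vc=[5, 7]
7: 0xf (blk 3, set 1) → L1-HIT  vc=[5, 7]
8: 0xd (blk 3, set 1) → L1-HIT  vc=[5, 7]
9: 0xd (blk 3, set 1) → L1-HIT  vc=[5, 7]
10: 0xc (blk 3, set 1) → L1-HIT  vc=[5, 7]
11: 0xe (blk 3, set 1) → L1-HIT  vc=[5, 7]
12: 0xd (blk 3, set 1) → L1-HIT  vc=[5, 7]
13: 0x16 (blk 5, set 1) → VC-HIT  vc=[3, 7]
14: 0x1e (blk 7, set 1) → VC-HIT  vc=[3, 5]
15: 0xf (blk 3, set 1) → VC-HIT  vc=[7, 5]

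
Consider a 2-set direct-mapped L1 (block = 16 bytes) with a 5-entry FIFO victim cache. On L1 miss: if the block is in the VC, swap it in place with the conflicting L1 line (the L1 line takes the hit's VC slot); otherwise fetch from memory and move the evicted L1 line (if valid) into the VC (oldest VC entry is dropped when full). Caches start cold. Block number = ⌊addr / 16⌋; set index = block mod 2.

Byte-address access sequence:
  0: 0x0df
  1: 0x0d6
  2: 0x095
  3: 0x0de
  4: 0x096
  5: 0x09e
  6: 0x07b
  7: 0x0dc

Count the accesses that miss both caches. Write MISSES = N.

MISSES = 3

  [0] addr=0xdf blk=13 s=1: MISS | VC []
  [1] addr=0xd6 blk=13 s=1: L1-HIT | VC []
  [2] addr=0x95 blk=9 s=1: MISS | VC [13]
  [3] addr=0xde blk=13 s=1: VC-HIT | VC [9]
  [4] addr=0x96 blk=9 s=1: VC-HIT | VC [13]
  [5] addr=0x9e blk=9 s=1: L1-HIT | VC [13]
  [6] addr=0x7b blk=7 s=1: MISS | VC [13, 9]
  [7] addr=0xdc blk=13 s=1: VC-HIT | VC [7, 9]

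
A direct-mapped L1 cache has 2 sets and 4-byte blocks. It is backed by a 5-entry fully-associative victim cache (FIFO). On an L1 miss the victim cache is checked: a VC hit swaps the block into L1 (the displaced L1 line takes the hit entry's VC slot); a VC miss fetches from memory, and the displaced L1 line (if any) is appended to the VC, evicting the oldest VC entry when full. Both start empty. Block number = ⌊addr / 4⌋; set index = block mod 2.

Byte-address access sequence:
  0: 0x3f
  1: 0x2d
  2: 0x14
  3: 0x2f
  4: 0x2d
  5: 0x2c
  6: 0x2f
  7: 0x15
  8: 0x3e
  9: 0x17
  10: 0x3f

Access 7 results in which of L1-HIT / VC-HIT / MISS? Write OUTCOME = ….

OUTCOME = VC-HIT

#0 0x3f→b15/s1 MISS; vc=[]
#1 0x2d→b11/s1 MISS; vc=[15]
#2 0x14→b5/s1 MISS; vc=[15,11]
#3 0x2f→b11/s1 VC-HIT; vc=[15,5]
#4 0x2d→b11/s1 L1-HIT; vc=[15,5]
#5 0x2c→b11/s1 L1-HIT; vc=[15,5]
#6 0x2f→b11/s1 L1-HIT; vc=[15,5]
#7 0x15→b5/s1 VC-HIT; vc=[15,11]
#8 0x3e→b15/s1 VC-HIT; vc=[5,11]
#9 0x17→b5/s1 VC-HIT; vc=[15,11]
#10 0x3f→b15/s1 VC-HIT; vc=[5,11]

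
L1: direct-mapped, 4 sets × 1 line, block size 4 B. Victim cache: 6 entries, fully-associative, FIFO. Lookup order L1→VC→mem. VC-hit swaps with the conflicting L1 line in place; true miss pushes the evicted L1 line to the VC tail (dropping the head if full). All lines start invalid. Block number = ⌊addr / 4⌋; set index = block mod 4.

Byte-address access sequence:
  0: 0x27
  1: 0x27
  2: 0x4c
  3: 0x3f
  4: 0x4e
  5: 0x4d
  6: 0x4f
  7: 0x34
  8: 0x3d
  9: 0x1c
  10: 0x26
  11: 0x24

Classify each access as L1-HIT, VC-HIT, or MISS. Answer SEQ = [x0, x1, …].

#0 0x27→b9/s1 MISS; vc=[]
#1 0x27→b9/s1 L1-HIT; vc=[]
#2 0x4c→b19/s3 MISS; vc=[]
#3 0x3f→b15/s3 MISS; vc=[19]
#4 0x4e→b19/s3 VC-HIT; vc=[15]
#5 0x4d→b19/s3 L1-HIT; vc=[15]
#6 0x4f→b19/s3 L1-HIT; vc=[15]
#7 0x34→b13/s1 MISS; vc=[15,9]
#8 0x3d→b15/s3 VC-HIT; vc=[19,9]
#9 0x1c→b7/s3 MISS; vc=[19,9,15]
#10 0x26→b9/s1 VC-HIT; vc=[19,13,15]
#11 0x24→b9/s1 L1-HIT; vc=[19,13,15]

SEQ = [MISS, L1-HIT, MISS, MISS, VC-HIT, L1-HIT, L1-HIT, MISS, VC-HIT, MISS, VC-HIT, L1-HIT]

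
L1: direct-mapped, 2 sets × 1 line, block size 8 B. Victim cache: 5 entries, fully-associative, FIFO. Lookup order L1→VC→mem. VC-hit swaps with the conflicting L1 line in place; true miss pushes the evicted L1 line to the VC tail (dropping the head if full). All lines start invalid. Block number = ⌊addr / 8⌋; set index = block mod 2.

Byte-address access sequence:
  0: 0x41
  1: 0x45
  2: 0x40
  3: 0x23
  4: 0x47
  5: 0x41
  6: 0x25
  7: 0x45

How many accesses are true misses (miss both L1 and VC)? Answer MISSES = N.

MISSES = 2

0: 0x41 (blk 8, set 0) → MISS  vc=[]
1: 0x45 (blk 8, set 0) → L1-HIT  vc=[]
2: 0x40 (blk 8, set 0) → L1-HIT  vc=[]
3: 0x23 (blk 4, set 0) → MISS  vc=[8]
4: 0x47 (blk 8, set 0) → VC-HIT  vc=[4]
5: 0x41 (blk 8, set 0) → L1-HIT  vc=[4]
6: 0x25 (blk 4, set 0) → VC-HIT  vc=[8]
7: 0x45 (blk 8, set 0) → VC-HIT  vc=[4]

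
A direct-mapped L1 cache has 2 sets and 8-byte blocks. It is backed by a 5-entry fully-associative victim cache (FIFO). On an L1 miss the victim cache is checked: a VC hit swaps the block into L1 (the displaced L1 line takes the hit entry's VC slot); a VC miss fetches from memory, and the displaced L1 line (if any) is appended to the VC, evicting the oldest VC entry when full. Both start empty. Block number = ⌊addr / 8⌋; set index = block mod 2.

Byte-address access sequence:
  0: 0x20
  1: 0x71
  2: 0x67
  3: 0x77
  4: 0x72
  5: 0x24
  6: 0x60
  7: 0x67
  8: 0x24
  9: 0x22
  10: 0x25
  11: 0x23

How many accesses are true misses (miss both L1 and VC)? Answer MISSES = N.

MISSES = 3

  [0] addr=0x20 blk=4 s=0: MISS | VC []
  [1] addr=0x71 blk=14 s=0: MISS | VC [4]
  [2] addr=0x67 blk=12 s=0: MISS | VC [4, 14]
  [3] addr=0x77 blk=14 s=0: VC-HIT | VC [4, 12]
  [4] addr=0x72 blk=14 s=0: L1-HIT | VC [4, 12]
  [5] addr=0x24 blk=4 s=0: VC-HIT | VC [14, 12]
  [6] addr=0x60 blk=12 s=0: VC-HIT | VC [14, 4]
  [7] addr=0x67 blk=12 s=0: L1-HIT | VC [14, 4]
  [8] addr=0x24 blk=4 s=0: VC-HIT | VC [14, 12]
  [9] addr=0x22 blk=4 s=0: L1-HIT | VC [14, 12]
  [10] addr=0x25 blk=4 s=0: L1-HIT | VC [14, 12]
  [11] addr=0x23 blk=4 s=0: L1-HIT | VC [14, 12]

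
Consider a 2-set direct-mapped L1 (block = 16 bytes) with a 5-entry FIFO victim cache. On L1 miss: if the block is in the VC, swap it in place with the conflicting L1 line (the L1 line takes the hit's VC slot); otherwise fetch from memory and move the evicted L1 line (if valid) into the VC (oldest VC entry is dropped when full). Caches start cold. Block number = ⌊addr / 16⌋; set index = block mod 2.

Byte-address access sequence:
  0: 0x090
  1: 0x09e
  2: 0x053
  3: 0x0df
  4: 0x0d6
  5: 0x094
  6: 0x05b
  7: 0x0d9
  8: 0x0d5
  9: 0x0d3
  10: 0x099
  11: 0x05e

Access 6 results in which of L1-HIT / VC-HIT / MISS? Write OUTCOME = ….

0: 0x90 (blk 9, set 1) → MISS  vc=[]
1: 0x9e (blk 9, set 1) → L1-HIT  vc=[]
2: 0x53 (blk 5, set 1) → MISS  vc=[9]
3: 0xdf (blk 13, set 1) → MISS  vc=[9, 5]
4: 0xd6 (blk 13, set 1) → L1-HIT  vc=[9, 5]
5: 0x94 (blk 9, set 1) → VC-HIT  vc=[13, 5]
6: 0x5b (blk 5, set 1) → VC-HIT  vc=[13, 9]
7: 0xd9 (blk 13, set 1) → VC-HIT  vc=[5, 9]
8: 0xd5 (blk 13, set 1) → L1-HIT  vc=[5, 9]
9: 0xd3 (blk 13, set 1) → L1-HIT  vc=[5, 9]
10: 0x99 (blk 9, set 1) → VC-HIT  vc=[5, 13]
11: 0x5e (blk 5, set 1) → VC-HIT  vc=[9, 13]

OUTCOME = VC-HIT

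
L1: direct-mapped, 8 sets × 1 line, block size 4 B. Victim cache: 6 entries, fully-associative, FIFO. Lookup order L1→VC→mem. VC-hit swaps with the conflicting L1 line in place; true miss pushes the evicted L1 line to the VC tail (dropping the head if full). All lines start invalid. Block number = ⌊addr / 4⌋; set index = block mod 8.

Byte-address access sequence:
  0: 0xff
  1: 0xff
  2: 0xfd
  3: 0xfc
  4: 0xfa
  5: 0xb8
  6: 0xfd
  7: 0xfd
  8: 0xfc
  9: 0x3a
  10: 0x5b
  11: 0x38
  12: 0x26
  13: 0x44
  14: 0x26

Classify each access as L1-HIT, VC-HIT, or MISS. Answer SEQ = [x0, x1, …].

0: 0xff (blk 63, set 7) → MISS  vc=[]
1: 0xff (blk 63, set 7) → L1-HIT  vc=[]
2: 0xfd (blk 63, set 7) → L1-HIT  vc=[]
3: 0xfc (blk 63, set 7) → L1-HIT  vc=[]
4: 0xfa (blk 62, set 6) → MISS  vc=[]
5: 0xb8 (blk 46, set 6) → MISS  vc=[62]
6: 0xfd (blk 63, set 7) → L1-HIT  vc=[62]
7: 0xfd (blk 63, set 7) → L1-HIT  vc=[62]
8: 0xfc (blk 63, set 7) → L1-HIT  vc=[62]
9: 0x3a (blk 14, set 6) → MISS  vc=[62, 46]
10: 0x5b (blk 22, set 6) → MISS  vc=[62, 46, 14]
11: 0x38 (blk 14, set 6) → VC-HIT  vc=[62, 46, 22]
12: 0x26 (blk 9, set 1) → MISS  vc=[62, 46, 22]
13: 0x44 (blk 17, set 1) → MISS  vc=[62, 46, 22, 9]
14: 0x26 (blk 9, set 1) → VC-HIT  vc=[62, 46, 22, 17]

SEQ = [MISS, L1-HIT, L1-HIT, L1-HIT, MISS, MISS, L1-HIT, L1-HIT, L1-HIT, MISS, MISS, VC-HIT, MISS, MISS, VC-HIT]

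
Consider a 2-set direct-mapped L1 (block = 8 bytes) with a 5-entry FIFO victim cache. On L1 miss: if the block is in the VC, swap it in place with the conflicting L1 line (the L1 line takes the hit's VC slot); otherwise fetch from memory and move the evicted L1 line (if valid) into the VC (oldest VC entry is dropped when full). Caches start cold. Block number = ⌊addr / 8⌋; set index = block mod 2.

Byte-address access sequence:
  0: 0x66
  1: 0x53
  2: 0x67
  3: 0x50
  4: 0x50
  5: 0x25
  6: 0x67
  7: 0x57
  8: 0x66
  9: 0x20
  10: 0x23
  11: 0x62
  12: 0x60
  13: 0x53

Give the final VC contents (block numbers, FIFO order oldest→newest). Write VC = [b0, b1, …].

VC = [4, 12]

0: 0x66 (blk 12, set 0) → MISS  vc=[]
1: 0x53 (blk 10, set 0) → MISS  vc=[12]
2: 0x67 (blk 12, set 0) → VC-HIT  vc=[10]
3: 0x50 (blk 10, set 0) → VC-HIT  vc=[12]
4: 0x50 (blk 10, set 0) → L1-HIT  vc=[12]
5: 0x25 (blk 4, set 0) → MISS  vc=[12, 10]
6: 0x67 (blk 12, set 0) → VC-HIT  vc=[4, 10]
7: 0x57 (blk 10, set 0) → VC-HIT  vc=[4, 12]
8: 0x66 (blk 12, set 0) → VC-HIT  vc=[4, 10]
9: 0x20 (blk 4, set 0) → VC-HIT  vc=[12, 10]
10: 0x23 (blk 4, set 0) → L1-HIT  vc=[12, 10]
11: 0x62 (blk 12, set 0) → VC-HIT  vc=[4, 10]
12: 0x60 (blk 12, set 0) → L1-HIT  vc=[4, 10]
13: 0x53 (blk 10, set 0) → VC-HIT  vc=[4, 12]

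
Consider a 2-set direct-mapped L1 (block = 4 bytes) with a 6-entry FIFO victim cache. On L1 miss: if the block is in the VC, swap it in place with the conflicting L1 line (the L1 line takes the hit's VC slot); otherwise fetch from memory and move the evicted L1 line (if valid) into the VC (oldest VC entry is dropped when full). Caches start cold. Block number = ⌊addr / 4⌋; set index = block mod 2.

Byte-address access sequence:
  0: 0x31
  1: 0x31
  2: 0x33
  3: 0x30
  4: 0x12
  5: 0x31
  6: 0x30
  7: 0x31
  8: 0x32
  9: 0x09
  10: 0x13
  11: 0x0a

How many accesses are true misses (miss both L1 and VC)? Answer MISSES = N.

MISSES = 3

#0 0x31→b12/s0 MISS; vc=[]
#1 0x31→b12/s0 L1-HIT; vc=[]
#2 0x33→b12/s0 L1-HIT; vc=[]
#3 0x30→b12/s0 L1-HIT; vc=[]
#4 0x12→b4/s0 MISS; vc=[12]
#5 0x31→b12/s0 VC-HIT; vc=[4]
#6 0x30→b12/s0 L1-HIT; vc=[4]
#7 0x31→b12/s0 L1-HIT; vc=[4]
#8 0x32→b12/s0 L1-HIT; vc=[4]
#9 0x9→b2/s0 MISS; vc=[4,12]
#10 0x13→b4/s0 VC-HIT; vc=[2,12]
#11 0xa→b2/s0 VC-HIT; vc=[4,12]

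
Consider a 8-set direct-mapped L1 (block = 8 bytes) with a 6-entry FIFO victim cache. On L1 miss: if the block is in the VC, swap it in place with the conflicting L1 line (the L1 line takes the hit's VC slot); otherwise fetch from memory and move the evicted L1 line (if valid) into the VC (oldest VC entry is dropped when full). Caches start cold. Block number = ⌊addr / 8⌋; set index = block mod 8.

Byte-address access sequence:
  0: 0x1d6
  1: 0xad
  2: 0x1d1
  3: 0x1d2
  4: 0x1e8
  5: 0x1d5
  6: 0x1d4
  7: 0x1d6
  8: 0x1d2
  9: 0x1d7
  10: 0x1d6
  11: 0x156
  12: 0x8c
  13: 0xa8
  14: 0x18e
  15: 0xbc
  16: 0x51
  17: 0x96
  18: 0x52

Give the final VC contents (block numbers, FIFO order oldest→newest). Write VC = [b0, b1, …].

  [0] addr=0x1d6 blk=58 s=2: MISS | VC []
  [1] addr=0xad blk=21 s=5: MISS | VC []
  [2] addr=0x1d1 blk=58 s=2: L1-HIT | VC []
  [3] addr=0x1d2 blk=58 s=2: L1-HIT | VC []
  [4] addr=0x1e8 blk=61 s=5: MISS | VC [21]
  [5] addr=0x1d5 blk=58 s=2: L1-HIT | VC [21]
  [6] addr=0x1d4 blk=58 s=2: L1-HIT | VC [21]
  [7] addr=0x1d6 blk=58 s=2: L1-HIT | VC [21]
  [8] addr=0x1d2 blk=58 s=2: L1-HIT | VC [21]
  [9] addr=0x1d7 blk=58 s=2: L1-HIT | VC [21]
  [10] addr=0x1d6 blk=58 s=2: L1-HIT | VC [21]
  [11] addr=0x156 blk=42 s=2: MISS | VC [21, 58]
  [12] addr=0x8c blk=17 s=1: MISS | VC [21, 58]
  [13] addr=0xa8 blk=21 s=5: VC-HIT | VC [61, 58]
  [14] addr=0x18e blk=49 s=1: MISS | VC [61, 58, 17]
  [15] addr=0xbc blk=23 s=7: MISS | VC [61, 58, 17]
  [16] addr=0x51 blk=10 s=2: MISS | VC [61, 58, 17, 42]
  [17] addr=0x96 blk=18 s=2: MISS | VC [61, 58, 17, 42, 10]
  [18] addr=0x52 blk=10 s=2: VC-HIT | VC [61, 58, 17, 42, 18]

VC = [61, 58, 17, 42, 18]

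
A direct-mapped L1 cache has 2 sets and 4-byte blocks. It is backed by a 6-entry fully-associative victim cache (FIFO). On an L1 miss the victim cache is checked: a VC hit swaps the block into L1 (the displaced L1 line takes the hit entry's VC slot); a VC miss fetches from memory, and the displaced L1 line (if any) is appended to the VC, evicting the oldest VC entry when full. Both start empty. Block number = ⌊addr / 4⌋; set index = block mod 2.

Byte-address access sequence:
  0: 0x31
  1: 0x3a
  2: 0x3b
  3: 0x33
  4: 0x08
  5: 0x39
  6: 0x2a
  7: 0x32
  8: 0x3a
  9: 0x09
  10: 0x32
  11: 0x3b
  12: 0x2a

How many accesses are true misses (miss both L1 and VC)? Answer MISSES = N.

MISSES = 4

0: 0x31 (blk 12, set 0) → MISS  vc=[]
1: 0x3a (blk 14, set 0) → MISS  vc=[12]
2: 0x3b (blk 14, set 0) → L1-HIT  vc=[12]
3: 0x33 (blk 12, set 0) → VC-HIT  vc=[14]
4: 0x8 (blk 2, set 0) → MISS  vc=[14, 12]
5: 0x39 (blk 14, set 0) → VC-HIT  vc=[2, 12]
6: 0x2a (blk 10, set 0) → MISS  vc=[2, 12, 14]
7: 0x32 (blk 12, set 0) → VC-HIT  vc=[2, 10, 14]
8: 0x3a (blk 14, set 0) → VC-HIT  vc=[2, 10, 12]
9: 0x9 (blk 2, set 0) → VC-HIT  vc=[14, 10, 12]
10: 0x32 (blk 12, set 0) → VC-HIT  vc=[14, 10, 2]
11: 0x3b (blk 14, set 0) → VC-HIT  vc=[12, 10, 2]
12: 0x2a (blk 10, set 0) → VC-HIT  vc=[12, 14, 2]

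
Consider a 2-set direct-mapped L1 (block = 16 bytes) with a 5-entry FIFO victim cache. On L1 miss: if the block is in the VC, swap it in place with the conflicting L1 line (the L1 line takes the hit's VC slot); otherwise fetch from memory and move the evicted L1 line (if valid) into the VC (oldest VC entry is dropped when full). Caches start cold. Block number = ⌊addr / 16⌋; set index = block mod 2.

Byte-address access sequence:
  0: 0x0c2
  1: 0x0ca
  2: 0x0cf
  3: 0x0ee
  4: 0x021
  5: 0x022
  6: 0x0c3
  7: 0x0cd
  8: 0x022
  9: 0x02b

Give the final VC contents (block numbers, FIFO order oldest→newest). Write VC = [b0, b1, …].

0: 0xc2 (blk 12, set 0) → MISS  vc=[]
1: 0xca (blk 12, set 0) → L1-HIT  vc=[]
2: 0xcf (blk 12, set 0) → L1-HIT  vc=[]
3: 0xee (blk 14, set 0) → MISS  vc=[12]
4: 0x21 (blk 2, set 0) → MISS  vc=[12, 14]
5: 0x22 (blk 2, set 0) → L1-HIT  vc=[12, 14]
6: 0xc3 (blk 12, set 0) → VC-HIT  vc=[2, 14]
7: 0xcd (blk 12, set 0) → L1-HIT  vc=[2, 14]
8: 0x22 (blk 2, set 0) → VC-HIT  vc=[12, 14]
9: 0x2b (blk 2, set 0) → L1-HIT  vc=[12, 14]

VC = [12, 14]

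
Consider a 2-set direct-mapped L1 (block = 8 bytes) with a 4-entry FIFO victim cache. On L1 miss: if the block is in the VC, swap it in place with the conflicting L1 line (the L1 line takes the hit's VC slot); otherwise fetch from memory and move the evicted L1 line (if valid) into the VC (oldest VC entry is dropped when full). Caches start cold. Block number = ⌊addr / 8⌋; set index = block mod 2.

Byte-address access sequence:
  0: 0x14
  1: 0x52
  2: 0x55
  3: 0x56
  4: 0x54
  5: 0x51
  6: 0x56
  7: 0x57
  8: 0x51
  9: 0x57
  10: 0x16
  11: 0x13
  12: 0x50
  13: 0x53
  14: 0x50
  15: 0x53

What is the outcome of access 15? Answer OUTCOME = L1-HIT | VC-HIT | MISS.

OUTCOME = L1-HIT

0: 0x14 (blk 2, set 0) → MISS  vc=[]
1: 0x52 (blk 10, set 0) → MISS  vc=[2]
2: 0x55 (blk 10, set 0) → L1-HIT  vc=[2]
3: 0x56 (blk 10, set 0) → L1-HIT  vc=[2]
4: 0x54 (blk 10, set 0) → L1-HIT  vc=[2]
5: 0x51 (blk 10, set 0) → L1-HIT  vc=[2]
6: 0x56 (blk 10, set 0) → L1-HIT  vc=[2]
7: 0x57 (blk 10, set 0) → L1-HIT  vc=[2]
8: 0x51 (blk 10, set 0) → L1-HIT  vc=[2]
9: 0x57 (blk 10, set 0) → L1-HIT  vc=[2]
10: 0x16 (blk 2, set 0) → VC-HIT  vc=[10]
11: 0x13 (blk 2, set 0) → L1-HIT  vc=[10]
12: 0x50 (blk 10, set 0) → VC-HIT  vc=[2]
13: 0x53 (blk 10, set 0) → L1-HIT  vc=[2]
14: 0x50 (blk 10, set 0) → L1-HIT  vc=[2]
15: 0x53 (blk 10, set 0) → L1-HIT  vc=[2]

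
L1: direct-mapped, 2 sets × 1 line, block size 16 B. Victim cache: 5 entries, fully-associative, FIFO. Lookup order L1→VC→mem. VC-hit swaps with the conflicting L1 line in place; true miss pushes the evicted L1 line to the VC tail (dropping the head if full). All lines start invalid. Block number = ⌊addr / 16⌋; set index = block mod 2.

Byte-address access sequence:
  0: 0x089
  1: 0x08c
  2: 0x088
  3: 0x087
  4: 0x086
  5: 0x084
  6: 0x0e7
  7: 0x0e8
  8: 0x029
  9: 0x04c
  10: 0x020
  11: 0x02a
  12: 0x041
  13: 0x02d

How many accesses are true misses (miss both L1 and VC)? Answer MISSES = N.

0: 0x89 (blk 8, set 0) → MISS  vc=[]
1: 0x8c (blk 8, set 0) → L1-HIT  vc=[]
2: 0x88 (blk 8, set 0) → L1-HIT  vc=[]
3: 0x87 (blk 8, set 0) → L1-HIT  vc=[]
4: 0x86 (blk 8, set 0) → L1-HIT  vc=[]
5: 0x84 (blk 8, set 0) → L1-HIT  vc=[]
6: 0xe7 (blk 14, set 0) → MISS  vc=[8]
7: 0xe8 (blk 14, set 0) → L1-HIT  vc=[8]
8: 0x29 (blk 2, set 0) → MISS  vc=[8, 14]
9: 0x4c (blk 4, set 0) → MISS  vc=[8, 14, 2]
10: 0x20 (blk 2, set 0) → VC-HIT  vc=[8, 14, 4]
11: 0x2a (blk 2, set 0) → L1-HIT  vc=[8, 14, 4]
12: 0x41 (blk 4, set 0) → VC-HIT  vc=[8, 14, 2]
13: 0x2d (blk 2, set 0) → VC-HIT  vc=[8, 14, 4]

MISSES = 4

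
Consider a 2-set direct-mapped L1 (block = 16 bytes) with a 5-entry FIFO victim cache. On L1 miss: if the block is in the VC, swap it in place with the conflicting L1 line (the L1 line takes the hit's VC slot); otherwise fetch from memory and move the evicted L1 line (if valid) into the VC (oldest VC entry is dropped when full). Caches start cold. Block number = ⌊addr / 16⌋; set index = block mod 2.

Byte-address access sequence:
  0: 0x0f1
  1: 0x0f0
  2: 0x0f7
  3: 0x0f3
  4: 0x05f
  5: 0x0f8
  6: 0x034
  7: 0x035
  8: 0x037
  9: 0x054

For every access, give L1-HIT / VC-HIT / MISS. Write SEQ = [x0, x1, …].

0: 0xf1 (blk 15, set 1) → MISS  vc=[]
1: 0xf0 (blk 15, set 1) → L1-HIT  vc=[]
2: 0xf7 (blk 15, set 1) → L1-HIT  vc=[]
3: 0xf3 (blk 15, set 1) → L1-HIT  vc=[]
4: 0x5f (blk 5, set 1) → MISS  vc=[15]
5: 0xf8 (blk 15, set 1) → VC-HIT  vc=[5]
6: 0x34 (blk 3, set 1) → MISS  vc=[5, 15]
7: 0x35 (blk 3, set 1) → L1-HIT  vc=[5, 15]
8: 0x37 (blk 3, set 1) → L1-HIT  vc=[5, 15]
9: 0x54 (blk 5, set 1) → VC-HIT  vc=[3, 15]

SEQ = [MISS, L1-HIT, L1-HIT, L1-HIT, MISS, VC-HIT, MISS, L1-HIT, L1-HIT, VC-HIT]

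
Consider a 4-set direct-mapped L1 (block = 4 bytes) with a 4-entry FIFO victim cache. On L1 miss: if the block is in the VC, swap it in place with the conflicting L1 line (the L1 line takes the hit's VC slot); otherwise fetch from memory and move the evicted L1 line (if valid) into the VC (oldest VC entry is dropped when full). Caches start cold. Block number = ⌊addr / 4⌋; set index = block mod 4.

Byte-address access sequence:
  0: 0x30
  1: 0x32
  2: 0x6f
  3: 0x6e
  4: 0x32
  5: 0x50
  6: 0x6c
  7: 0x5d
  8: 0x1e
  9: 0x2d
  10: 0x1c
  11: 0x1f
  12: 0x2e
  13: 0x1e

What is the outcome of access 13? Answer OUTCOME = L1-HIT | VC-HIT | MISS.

  [0] addr=0x30 blk=12 s=0: MISS | VC []
  [1] addr=0x32 blk=12 s=0: L1-HIT | VC []
  [2] addr=0x6f blk=27 s=3: MISS | VC []
  [3] addr=0x6e blk=27 s=3: L1-HIT | VC []
  [4] addr=0x32 blk=12 s=0: L1-HIT | VC []
  [5] addr=0x50 blk=20 s=0: MISS | VC [12]
  [6] addr=0x6c blk=27 s=3: L1-HIT | VC [12]
  [7] addr=0x5d blk=23 s=3: MISS | VC [12, 27]
  [8] addr=0x1e blk=7 s=3: MISS | VC [12, 27, 23]
  [9] addr=0x2d blk=11 s=3: MISS | VC [12, 27, 23, 7]
  [10] addr=0x1c blk=7 s=3: VC-HIT | VC [12, 27, 23, 11]
  [11] addr=0x1f blk=7 s=3: L1-HIT | VC [12, 27, 23, 11]
  [12] addr=0x2e blk=11 s=3: VC-HIT | VC [12, 27, 23, 7]
  [13] addr=0x1e blk=7 s=3: VC-HIT | VC [12, 27, 23, 11]

OUTCOME = VC-HIT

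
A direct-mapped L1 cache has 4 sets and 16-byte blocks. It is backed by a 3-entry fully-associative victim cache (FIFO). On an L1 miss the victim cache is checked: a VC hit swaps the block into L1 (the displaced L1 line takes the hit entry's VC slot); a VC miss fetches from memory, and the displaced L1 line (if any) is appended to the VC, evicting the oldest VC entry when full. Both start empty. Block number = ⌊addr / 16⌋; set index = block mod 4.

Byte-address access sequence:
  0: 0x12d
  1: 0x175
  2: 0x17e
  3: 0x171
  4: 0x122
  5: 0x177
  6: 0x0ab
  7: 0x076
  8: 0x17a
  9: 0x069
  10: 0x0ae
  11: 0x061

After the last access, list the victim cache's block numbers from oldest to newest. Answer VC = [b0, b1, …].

VC = [18, 7, 10]

0: 0x12d (blk 18, set 2) → MISS  vc=[]
1: 0x175 (blk 23, set 3) → MISS  vc=[]
2: 0x17e (blk 23, set 3) → L1-HIT  vc=[]
3: 0x171 (blk 23, set 3) → L1-HIT  vc=[]
4: 0x122 (blk 18, set 2) → L1-HIT  vc=[]
5: 0x177 (blk 23, set 3) → L1-HIT  vc=[]
6: 0xab (blk 10, set 2) → MISS  vc=[18]
7: 0x76 (blk 7, set 3) → MISS  vc=[18, 23]
8: 0x17a (blk 23, set 3) → VC-HIT  vc=[18, 7]
9: 0x69 (blk 6, set 2) → MISS  vc=[18, 7, 10]
10: 0xae (blk 10, set 2) → VC-HIT  vc=[18, 7, 6]
11: 0x61 (blk 6, set 2) → VC-HIT  vc=[18, 7, 10]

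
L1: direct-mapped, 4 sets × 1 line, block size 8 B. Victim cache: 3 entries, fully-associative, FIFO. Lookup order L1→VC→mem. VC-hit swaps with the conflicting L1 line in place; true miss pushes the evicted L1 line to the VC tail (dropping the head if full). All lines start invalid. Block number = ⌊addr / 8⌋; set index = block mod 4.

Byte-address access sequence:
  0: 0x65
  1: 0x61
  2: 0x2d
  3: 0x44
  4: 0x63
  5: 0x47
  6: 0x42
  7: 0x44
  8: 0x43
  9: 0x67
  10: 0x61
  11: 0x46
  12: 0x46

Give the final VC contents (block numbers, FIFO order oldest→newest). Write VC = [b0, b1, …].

VC = [12]

0: 0x65 (blk 12, set 0) → MISS  vc=[]
1: 0x61 (blk 12, set 0) → L1-HIT  vc=[]
2: 0x2d (blk 5, set 1) → MISS  vc=[]
3: 0x44 (blk 8, set 0) → MISS  vc=[12]
4: 0x63 (blk 12, set 0) → VC-HIT  vc=[8]
5: 0x47 (blk 8, set 0) → VC-HIT  vc=[12]
6: 0x42 (blk 8, set 0) → L1-HIT  vc=[12]
7: 0x44 (blk 8, set 0) → L1-HIT  vc=[12]
8: 0x43 (blk 8, set 0) → L1-HIT  vc=[12]
9: 0x67 (blk 12, set 0) → VC-HIT  vc=[8]
10: 0x61 (blk 12, set 0) → L1-HIT  vc=[8]
11: 0x46 (blk 8, set 0) → VC-HIT  vc=[12]
12: 0x46 (blk 8, set 0) → L1-HIT  vc=[12]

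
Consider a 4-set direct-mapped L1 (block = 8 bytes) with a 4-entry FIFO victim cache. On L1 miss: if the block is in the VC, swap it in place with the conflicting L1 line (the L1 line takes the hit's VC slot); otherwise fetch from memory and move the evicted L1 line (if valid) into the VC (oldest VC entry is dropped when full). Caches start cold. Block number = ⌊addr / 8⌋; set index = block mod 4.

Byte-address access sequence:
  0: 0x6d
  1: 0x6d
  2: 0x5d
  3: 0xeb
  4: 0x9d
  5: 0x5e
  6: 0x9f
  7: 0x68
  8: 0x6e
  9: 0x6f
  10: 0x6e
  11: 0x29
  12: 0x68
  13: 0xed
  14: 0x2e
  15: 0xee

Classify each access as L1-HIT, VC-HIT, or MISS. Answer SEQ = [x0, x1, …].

SEQ = [MISS, L1-HIT, MISS, MISS, MISS, VC-HIT, VC-HIT, VC-HIT, L1-HIT, L1-HIT, L1-HIT, MISS, VC-HIT, VC-HIT, VC-HIT, VC-HIT]

  [0] addr=0x6d blk=13 s=1: MISS | VC []
  [1] addr=0x6d blk=13 s=1: L1-HIT | VC []
  [2] addr=0x5d blk=11 s=3: MISS | VC []
  [3] addr=0xeb blk=29 s=1: MISS | VC [13]
  [4] addr=0x9d blk=19 s=3: MISS | VC [13, 11]
  [5] addr=0x5e blk=11 s=3: VC-HIT | VC [13, 19]
  [6] addr=0x9f blk=19 s=3: VC-HIT | VC [13, 11]
  [7] addr=0x68 blk=13 s=1: VC-HIT | VC [29, 11]
  [8] addr=0x6e blk=13 s=1: L1-HIT | VC [29, 11]
  [9] addr=0x6f blk=13 s=1: L1-HIT | VC [29, 11]
  [10] addr=0x6e blk=13 s=1: L1-HIT | VC [29, 11]
  [11] addr=0x29 blk=5 s=1: MISS | VC [29, 11, 13]
  [12] addr=0x68 blk=13 s=1: VC-HIT | VC [29, 11, 5]
  [13] addr=0xed blk=29 s=1: VC-HIT | VC [13, 11, 5]
  [14] addr=0x2e blk=5 s=1: VC-HIT | VC [13, 11, 29]
  [15] addr=0xee blk=29 s=1: VC-HIT | VC [13, 11, 5]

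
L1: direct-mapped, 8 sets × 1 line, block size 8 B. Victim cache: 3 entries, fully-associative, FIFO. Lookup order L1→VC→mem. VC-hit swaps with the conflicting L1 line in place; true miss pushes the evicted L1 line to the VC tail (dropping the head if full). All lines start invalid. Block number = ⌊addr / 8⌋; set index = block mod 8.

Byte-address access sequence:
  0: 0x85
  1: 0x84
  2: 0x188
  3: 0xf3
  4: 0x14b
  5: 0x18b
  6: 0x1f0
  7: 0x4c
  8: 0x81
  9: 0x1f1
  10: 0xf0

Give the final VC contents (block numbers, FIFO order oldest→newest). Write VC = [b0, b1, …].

VC = [41, 62, 49]

0: 0x85 (blk 16, set 0) → MISS  vc=[]
1: 0x84 (blk 16, set 0) → L1-HIT  vc=[]
2: 0x188 (blk 49, set 1) → MISS  vc=[]
3: 0xf3 (blk 30, set 6) → MISS  vc=[]
4: 0x14b (blk 41, set 1) → MISS  vc=[49]
5: 0x18b (blk 49, set 1) → VC-HIT  vc=[41]
6: 0x1f0 (blk 62, set 6) → MISS  vc=[41, 30]
7: 0x4c (blk 9, set 1) → MISS  vc=[41, 30, 49]
8: 0x81 (blk 16, set 0) → L1-HIT  vc=[41, 30, 49]
9: 0x1f1 (blk 62, set 6) → L1-HIT  vc=[41, 30, 49]
10: 0xf0 (blk 30, set 6) → VC-HIT  vc=[41, 62, 49]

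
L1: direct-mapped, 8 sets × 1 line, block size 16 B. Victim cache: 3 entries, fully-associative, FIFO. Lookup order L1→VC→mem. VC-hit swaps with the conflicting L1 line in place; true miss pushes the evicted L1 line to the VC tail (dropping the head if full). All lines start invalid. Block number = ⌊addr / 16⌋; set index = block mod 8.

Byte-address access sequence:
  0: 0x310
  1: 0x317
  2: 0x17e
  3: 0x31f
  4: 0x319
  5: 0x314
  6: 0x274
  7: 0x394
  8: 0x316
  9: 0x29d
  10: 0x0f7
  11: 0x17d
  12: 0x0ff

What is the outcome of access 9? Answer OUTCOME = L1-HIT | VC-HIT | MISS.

#0 0x310→b49/s1 MISS; vc=[]
#1 0x317→b49/s1 L1-HIT; vc=[]
#2 0x17e→b23/s7 MISS; vc=[]
#3 0x31f→b49/s1 L1-HIT; vc=[]
#4 0x319→b49/s1 L1-HIT; vc=[]
#5 0x314→b49/s1 L1-HIT; vc=[]
#6 0x274→b39/s7 MISS; vc=[23]
#7 0x394→b57/s1 MISS; vc=[23,49]
#8 0x316→b49/s1 VC-HIT; vc=[23,57]
#9 0x29d→b41/s1 MISS; vc=[23,57,49]
#10 0xf7→b15/s7 MISS; vc=[57,49,39]
#11 0x17d→b23/s7 MISS; vc=[49,39,15]
#12 0xff→b15/s7 VC-HIT; vc=[49,39,23]

OUTCOME = MISS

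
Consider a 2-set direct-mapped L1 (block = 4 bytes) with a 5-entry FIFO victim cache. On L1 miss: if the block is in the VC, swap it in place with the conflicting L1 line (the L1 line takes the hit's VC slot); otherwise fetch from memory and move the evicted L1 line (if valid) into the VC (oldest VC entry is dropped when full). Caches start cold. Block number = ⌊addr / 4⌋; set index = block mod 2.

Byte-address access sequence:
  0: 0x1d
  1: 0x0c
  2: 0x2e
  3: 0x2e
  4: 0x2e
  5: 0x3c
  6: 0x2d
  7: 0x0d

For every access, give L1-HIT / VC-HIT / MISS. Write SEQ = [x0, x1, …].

SEQ = [MISS, MISS, MISS, L1-HIT, L1-HIT, MISS, VC-HIT, VC-HIT]

#0 0x1d→b7/s1 MISS; vc=[]
#1 0xc→b3/s1 MISS; vc=[7]
#2 0x2e→b11/s1 MISS; vc=[7,3]
#3 0x2e→b11/s1 L1-HIT; vc=[7,3]
#4 0x2e→b11/s1 L1-HIT; vc=[7,3]
#5 0x3c→b15/s1 MISS; vc=[7,3,11]
#6 0x2d→b11/s1 VC-HIT; vc=[7,3,15]
#7 0xd→b3/s1 VC-HIT; vc=[7,11,15]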